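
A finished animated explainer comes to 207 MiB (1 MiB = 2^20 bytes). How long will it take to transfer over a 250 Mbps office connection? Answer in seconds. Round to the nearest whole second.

File: 207 MiB = 1736.4 Mb.
At 250 Mbps: 1736.4 / 250 = 6.9 s ≈ 6.95 seconds.

7 seconds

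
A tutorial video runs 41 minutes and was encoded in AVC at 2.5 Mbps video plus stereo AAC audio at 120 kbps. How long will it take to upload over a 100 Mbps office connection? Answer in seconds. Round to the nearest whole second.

64 seconds

41 min = 2460 s
Audio: 120 kbps = 0.120 Mbps.
Total bitrate: 2.620 Mbps.
File: 2.620 Mbps × 2460 s = 6445.2 Mb.
At 100 Mbps: 6445.2 / 100 = 64.5 s ≈ 64.5 seconds.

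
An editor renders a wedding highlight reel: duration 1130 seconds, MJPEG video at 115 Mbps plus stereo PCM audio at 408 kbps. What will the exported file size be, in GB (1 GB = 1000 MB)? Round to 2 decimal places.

16.30 GB

Audio: 408 kbps = 0.408 Mbps.
Total bitrate: 115 + 0.408 = 115.408 Mbps.
Stream data: 115.408 Mbps × 1130 s = 130411.0 Mb.
130,411 Mb ÷ 8 = 16,301 MB → 16.30 GB.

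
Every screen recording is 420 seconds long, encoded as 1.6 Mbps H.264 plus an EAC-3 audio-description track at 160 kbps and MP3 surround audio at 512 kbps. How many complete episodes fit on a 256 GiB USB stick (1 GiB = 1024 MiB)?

2304

Audio total: 160 + 512 = 672 kbps = 0.672 Mbps.
Total bitrate: 2.272 Mbps.
Per item: 2.272 Mbps × 420 s = 954.2 Mb = 119.3 MB.
Capacity: 256 GiB = 2,199,023 Mb; 2304.48 items → 2304 complete.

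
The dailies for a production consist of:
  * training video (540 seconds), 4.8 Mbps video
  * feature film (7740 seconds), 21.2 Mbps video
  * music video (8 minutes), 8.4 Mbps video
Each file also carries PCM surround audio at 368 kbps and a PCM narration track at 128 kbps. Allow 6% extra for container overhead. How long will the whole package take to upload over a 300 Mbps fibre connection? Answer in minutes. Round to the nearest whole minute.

Audio total: 368 + 128 = 496 kbps = 0.496 Mbps.
training video: 5.296 Mbps × 540 s × 1.06 = 3031.4 Mb
feature film: 21.696 Mbps × 7740 s × 1.06 = 178002.7 Mb
music video: 8.896 Mbps × 480 s × 1.06 = 4526.3 Mb
Total: 185560.4 Mb = 23195.0 MB.
At 300 Mbps: 185560.4 / 300 = 619 s ≈ 10.3 minutes.

10 minutes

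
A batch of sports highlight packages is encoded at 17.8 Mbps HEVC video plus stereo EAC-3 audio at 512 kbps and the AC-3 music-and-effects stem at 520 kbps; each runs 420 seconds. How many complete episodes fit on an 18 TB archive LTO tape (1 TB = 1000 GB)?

18206

Audio total: 512 + 520 = 1032 kbps = 1.032 Mbps.
Total bitrate: 18.832 Mbps.
Per item: 18.832 Mbps × 420 s = 7,909 Mb = 988.7 MB.
Capacity: 18 TB = 144,000,000 Mb; 18206.09 items → 18206 complete.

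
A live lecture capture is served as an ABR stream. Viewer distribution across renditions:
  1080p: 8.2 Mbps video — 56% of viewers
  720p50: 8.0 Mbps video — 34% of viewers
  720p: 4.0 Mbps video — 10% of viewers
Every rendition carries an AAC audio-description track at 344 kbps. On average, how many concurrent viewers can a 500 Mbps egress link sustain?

Audio: 344 kbps = 0.344 Mbps.
Average per-viewer bitrate: 0.56×8.544 + 0.34×8.344 + 0.10×4.344 = 8.056 Mbps.
500 Mbps = 500.0 Mbps; 500.0 / 8.056 = 62.07 → 62.

62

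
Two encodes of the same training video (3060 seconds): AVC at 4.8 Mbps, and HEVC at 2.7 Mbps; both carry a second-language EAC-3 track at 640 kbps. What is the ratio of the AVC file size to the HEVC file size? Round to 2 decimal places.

Audio: 640 kbps = 0.640 Mbps.
AVC: 5.440 Mbps × 3060 s = 16646.4 Mb = 1.938 GiB.
HEVC: 3.340 Mbps × 3060 s = 10220.4 Mb = 1.190 GiB.
Ratio: 1.938 / 1.190 = 1.629.

1.63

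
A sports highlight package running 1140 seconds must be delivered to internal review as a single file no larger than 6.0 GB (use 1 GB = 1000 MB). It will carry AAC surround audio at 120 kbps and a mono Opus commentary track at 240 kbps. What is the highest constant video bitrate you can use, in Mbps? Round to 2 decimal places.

41.75 Mbps

Budget: 6.0 GB = 48000.0 Mb.
Total bitrate budget: 48000.0 Mb / 1140 s = 42.105 Mbps.
Audio total: 120 + 240 = 360 kbps = 0.360 Mbps.
Video: 42.105 − 0.360 = 41.745 Mbps.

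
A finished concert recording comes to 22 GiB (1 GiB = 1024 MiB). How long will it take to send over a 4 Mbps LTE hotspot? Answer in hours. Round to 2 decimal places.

File: 22 GiB = 188978.6 Mb.
At 4 Mbps: 188978.6 / 4 = 47244.6 s ≈ 13.1 hours.

13.12 hours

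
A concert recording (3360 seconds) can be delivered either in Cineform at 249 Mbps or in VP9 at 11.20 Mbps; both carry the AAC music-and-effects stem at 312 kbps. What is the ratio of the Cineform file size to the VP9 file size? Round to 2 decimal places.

Audio: 312 kbps = 0.312 Mbps.
Cineform: 249.312 Mbps × 3360 s = 837688.3 Mb = 104.711 GB.
VP9: 11.512 Mbps × 3360 s = 38680.3 Mb = 4.835 GB.
Ratio: 104.711 / 4.835 = 21.657.

21.66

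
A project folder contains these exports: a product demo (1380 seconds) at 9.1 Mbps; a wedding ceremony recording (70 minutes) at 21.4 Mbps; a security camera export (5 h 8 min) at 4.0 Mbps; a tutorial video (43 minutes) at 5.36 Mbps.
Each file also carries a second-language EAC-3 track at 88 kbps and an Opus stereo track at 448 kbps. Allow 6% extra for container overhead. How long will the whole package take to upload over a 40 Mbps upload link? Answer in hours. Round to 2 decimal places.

1.51 hours

Audio total: 88 + 448 = 536 kbps = 0.536 Mbps.
product demo: 9.636 Mbps × 1380 s × 1.06 = 14095.5 Mb
wedding ceremony recording: 21.936 Mbps × 4200 s × 1.06 = 97659.1 Mb
security camera export: 4.536 Mbps × 18480 s × 1.06 = 88854.8 Mb
tutorial video: 5.896 Mbps × 2580 s × 1.06 = 16124.4 Mb
Total: 216733.8 Mb = 27091.7 MB.
At 40 Mbps: 216733.8 / 40 = 5418 s ≈ 1.51 hours.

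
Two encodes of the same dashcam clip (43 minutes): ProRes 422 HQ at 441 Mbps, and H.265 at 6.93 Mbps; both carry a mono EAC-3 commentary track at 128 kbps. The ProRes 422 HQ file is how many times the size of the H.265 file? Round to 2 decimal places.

43 min = 2580 s
Audio: 128 kbps = 0.128 Mbps.
ProRes 422 HQ: 441.128 Mbps × 2580 s = 1138110.2 Mb = 142.264 GB.
H.265: 7.058 Mbps × 2580 s = 18209.6 Mb = 2.276 GB.
Ratio: 142.264 / 2.276 = 62.500.

62.50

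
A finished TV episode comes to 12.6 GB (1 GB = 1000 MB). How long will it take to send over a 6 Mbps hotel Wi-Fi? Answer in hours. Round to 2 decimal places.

File: 12.6 GB = 100800.0 Mb.
At 6 Mbps: 100800.0 / 6 = 16800.0 s ≈ 4.67 hours.

4.67 hours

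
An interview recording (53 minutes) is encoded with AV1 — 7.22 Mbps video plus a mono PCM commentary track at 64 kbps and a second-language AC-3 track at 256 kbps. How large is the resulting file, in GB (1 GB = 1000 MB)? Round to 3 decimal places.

2.997 GB

53 min = 3180 s
Audio total: 64 + 256 = 320 kbps = 0.320 Mbps.
Total bitrate: 7.22 + 0.320 = 7.540 Mbps.
Stream data: 7.540 Mbps × 3180 s = 23977.2 Mb.
23,977 Mb ÷ 8 = 2,997 MB → 2.997 GB.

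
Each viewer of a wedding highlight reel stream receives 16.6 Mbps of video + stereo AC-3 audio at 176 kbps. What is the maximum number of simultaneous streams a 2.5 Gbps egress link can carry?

149

Audio: 176 kbps = 0.176 Mbps.
Per-viewer media rate: 16.776 Mbps.
2.5 Gbps = 2,500 Mbps; 2,500 / 16.776 = 149.02 → 149 viewers.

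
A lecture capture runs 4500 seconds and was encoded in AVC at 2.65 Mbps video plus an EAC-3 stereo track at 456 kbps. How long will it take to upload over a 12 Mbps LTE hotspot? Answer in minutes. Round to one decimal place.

19.4 minutes

Audio: 456 kbps = 0.456 Mbps.
Total bitrate: 3.106 Mbps.
File: 3.106 Mbps × 4500 s = 13977.0 Mb.
At 12 Mbps: 13977.0 / 12 = 1164.8 s ≈ 19.4 minutes.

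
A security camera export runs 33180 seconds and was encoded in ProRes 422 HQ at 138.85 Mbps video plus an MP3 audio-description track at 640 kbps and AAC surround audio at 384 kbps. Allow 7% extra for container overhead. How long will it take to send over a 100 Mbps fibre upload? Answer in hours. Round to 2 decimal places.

Audio total: 640 + 384 = 1024 kbps = 1.024 Mbps.
Total bitrate: 139.874 Mbps.
File: 139.874 Mbps × 33180 s = 4641019.3 Mb.
With 7% container overhead: ×1.07. → 4965890.7 Mb.
At 100 Mbps: 4965890.7 / 100 = 49658.9 s ≈ 13.8 hours.

13.79 hours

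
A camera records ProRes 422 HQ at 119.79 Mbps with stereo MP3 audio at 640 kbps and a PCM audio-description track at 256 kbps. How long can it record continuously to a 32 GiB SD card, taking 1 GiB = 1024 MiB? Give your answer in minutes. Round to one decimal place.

38.0 minutes

Audio total: 640 + 256 = 896 kbps = 0.896 Mbps.
Total bitrate: 119.79 + 0.896 = 120.686 Mbps.
Capacity: 32 GiB = 274,878 Mb.
Recording time: 274,878 / 120.686 = 2,278 s ≈ 38.0 minutes.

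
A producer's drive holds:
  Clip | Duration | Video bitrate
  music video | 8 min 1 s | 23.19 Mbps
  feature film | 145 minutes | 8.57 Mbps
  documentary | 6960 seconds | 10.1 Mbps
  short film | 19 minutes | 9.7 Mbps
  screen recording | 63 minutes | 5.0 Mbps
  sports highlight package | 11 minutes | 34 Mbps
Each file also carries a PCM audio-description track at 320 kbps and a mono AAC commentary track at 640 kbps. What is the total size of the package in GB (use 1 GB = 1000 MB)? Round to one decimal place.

28.7 GB

Audio total: 320 + 640 = 960 kbps = 0.960 Mbps.
music video: 24.150 Mbps × 481 s = 11616.1 Mb
feature film: 9.530 Mbps × 8700 s = 82911.0 Mb
documentary: 11.060 Mbps × 6960 s = 76977.6 Mb
short film: 10.660 Mbps × 1140 s = 12152.4 Mb
screen recording: 5.960 Mbps × 3780 s = 22528.8 Mb
sports highlight package: 34.960 Mbps × 660 s = 23073.6 Mb
Total: 229259.5 Mb = 28657.4 MB.
= 28.66 GB.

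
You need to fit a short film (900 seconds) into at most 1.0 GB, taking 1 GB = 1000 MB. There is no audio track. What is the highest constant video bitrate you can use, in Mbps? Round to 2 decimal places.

8.89 Mbps

Budget: 1.0 GB = 8000.0 Mb.
Total bitrate budget: 8000.0 Mb / 900 s = 8.889 Mbps.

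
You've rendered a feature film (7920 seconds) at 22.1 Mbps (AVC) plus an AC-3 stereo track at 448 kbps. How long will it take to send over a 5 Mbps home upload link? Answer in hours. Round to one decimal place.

9.9 hours

Audio: 448 kbps = 0.448 Mbps.
Total bitrate: 22.548 Mbps.
File: 22.548 Mbps × 7920 s = 178580.2 Mb.
At 5 Mbps: 178580.2 / 5 = 35716.0 s ≈ 9.92 hours.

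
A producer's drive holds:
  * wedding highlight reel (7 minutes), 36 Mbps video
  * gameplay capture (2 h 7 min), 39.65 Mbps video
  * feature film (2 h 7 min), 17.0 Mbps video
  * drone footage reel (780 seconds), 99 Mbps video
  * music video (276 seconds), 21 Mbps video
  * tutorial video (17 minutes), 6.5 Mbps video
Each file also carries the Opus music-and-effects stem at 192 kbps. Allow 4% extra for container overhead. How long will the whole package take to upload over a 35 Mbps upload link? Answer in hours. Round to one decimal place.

4.5 hours

Audio: 192 kbps = 0.192 Mbps.
wedding highlight reel: 36.192 Mbps × 420 s × 1.04 = 15808.7 Mb
gameplay capture: 39.842 Mbps × 7620 s × 1.04 = 315739.9 Mb
feature film: 17.192 Mbps × 7620 s × 1.04 = 136243.2 Mb
drone footage reel: 99.192 Mbps × 780 s × 1.04 = 80464.6 Mb
music video: 21.192 Mbps × 276 s × 1.04 = 6083.0 Mb
tutorial video: 6.692 Mbps × 1020 s × 1.04 = 7098.9 Mb
Total: 561438.1 Mb = 70179.8 MB.
At 35 Mbps: 561438.1 / 35 = 16041 s ≈ 4.46 hours.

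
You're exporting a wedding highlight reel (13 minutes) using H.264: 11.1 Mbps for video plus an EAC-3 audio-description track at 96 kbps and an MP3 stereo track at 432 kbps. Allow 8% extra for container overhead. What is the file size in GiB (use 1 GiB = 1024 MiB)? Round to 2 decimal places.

13 min = 780 s
Audio total: 96 + 432 = 528 kbps = 0.528 Mbps.
Total bitrate: 11.1 + 0.528 = 11.628 Mbps.
Stream data: 11.628 Mbps × 780 s = 9069.8 Mb.
With 8% container overhead: ×1.08.
9,795 Mb = 1,224,428,400 bytes ÷ 1,073,741,824 = 1.140 GiB.

1.14 GiB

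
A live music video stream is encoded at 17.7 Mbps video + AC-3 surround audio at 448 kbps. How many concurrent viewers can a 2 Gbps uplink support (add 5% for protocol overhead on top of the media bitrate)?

104

Audio: 448 kbps = 0.448 Mbps.
Per-viewer media rate: 18.148 Mbps.
On the wire with 5% overhead: 19.055 Mbps.
2 Gbps = 2,000 Mbps; 2,000 / 19.055 = 104.96 → 104 viewers.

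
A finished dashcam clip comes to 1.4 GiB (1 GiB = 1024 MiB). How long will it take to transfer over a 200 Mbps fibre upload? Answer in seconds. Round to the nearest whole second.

60 seconds

File: 1.4 GiB = 12025.9 Mb.
At 200 Mbps: 12025.9 / 200 = 60.1 s ≈ 60.1 seconds.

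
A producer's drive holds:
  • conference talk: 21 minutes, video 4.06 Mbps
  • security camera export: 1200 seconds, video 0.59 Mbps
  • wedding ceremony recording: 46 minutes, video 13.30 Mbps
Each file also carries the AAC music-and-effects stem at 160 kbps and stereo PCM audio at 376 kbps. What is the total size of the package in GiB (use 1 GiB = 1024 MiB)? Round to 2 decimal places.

5.28 GiB

Audio total: 160 + 376 = 536 kbps = 0.536 Mbps.
conference talk: 4.596 Mbps × 1260 s = 5791.0 Mb
security camera export: 1.126 Mbps × 1200 s = 1351.2 Mb
wedding ceremony recording: 13.836 Mbps × 2760 s = 38187.4 Mb
Total: 45329.5 Mb = 5666.2 MB.
= 5.277 GiB.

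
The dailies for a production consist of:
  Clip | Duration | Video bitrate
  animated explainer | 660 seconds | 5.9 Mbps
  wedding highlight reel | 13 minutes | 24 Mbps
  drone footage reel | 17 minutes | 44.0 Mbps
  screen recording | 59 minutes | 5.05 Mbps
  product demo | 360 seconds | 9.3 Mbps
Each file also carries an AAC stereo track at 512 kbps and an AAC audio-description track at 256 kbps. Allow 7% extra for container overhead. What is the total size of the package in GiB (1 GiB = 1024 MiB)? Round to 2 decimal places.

Audio total: 512 + 256 = 768 kbps = 0.768 Mbps.
animated explainer: 6.668 Mbps × 660 s × 1.07 = 4708.9 Mb
wedding highlight reel: 24.768 Mbps × 780 s × 1.07 = 20671.4 Mb
drone footage reel: 44.768 Mbps × 1020 s × 1.07 = 48859.8 Mb
screen recording: 5.818 Mbps × 3540 s × 1.07 = 22037.4 Mb
product demo: 10.068 Mbps × 360 s × 1.07 = 3878.2 Mb
Total: 100155.7 Mb = 12519.5 MB.
= 11.66 GiB.

11.66 GiB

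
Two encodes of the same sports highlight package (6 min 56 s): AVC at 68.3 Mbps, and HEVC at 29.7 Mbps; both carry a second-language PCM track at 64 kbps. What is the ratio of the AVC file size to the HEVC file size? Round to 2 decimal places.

2.30

6 min 56 s = 416 s
Audio: 64 kbps = 0.064 Mbps.
AVC: 68.364 Mbps × 416 s = 28439.4 Mb = 3.555 GB.
HEVC: 29.764 Mbps × 416 s = 12381.8 Mb = 1.548 GB.
Ratio: 3.555 / 1.548 = 2.297.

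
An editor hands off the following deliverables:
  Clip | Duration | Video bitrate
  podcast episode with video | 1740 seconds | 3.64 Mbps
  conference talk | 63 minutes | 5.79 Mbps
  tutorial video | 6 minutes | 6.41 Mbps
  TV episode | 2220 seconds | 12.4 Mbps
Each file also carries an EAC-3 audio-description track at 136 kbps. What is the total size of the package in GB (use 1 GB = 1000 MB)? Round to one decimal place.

Audio: 136 kbps = 0.136 Mbps.
podcast episode with video: 3.776 Mbps × 1740 s = 6570.2 Mb
conference talk: 5.926 Mbps × 3780 s = 22400.3 Mb
tutorial video: 6.546 Mbps × 360 s = 2356.6 Mb
TV episode: 12.536 Mbps × 2220 s = 27829.9 Mb
Total: 59157.0 Mb = 7394.6 MB.
= 7.395 GB.

7.4 GB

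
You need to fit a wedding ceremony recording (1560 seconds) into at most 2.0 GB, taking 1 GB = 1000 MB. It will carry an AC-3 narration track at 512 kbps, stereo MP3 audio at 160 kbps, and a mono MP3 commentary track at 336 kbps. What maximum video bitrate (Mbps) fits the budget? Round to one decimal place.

Budget: 2.0 GB = 16000.0 Mb.
Total bitrate budget: 16000.0 Mb / 1560 s = 10.256 Mbps.
Audio total: 512 + 160 + 336 = 1008 kbps = 1.008 Mbps.
Video: 10.256 − 1.008 = 9.248 Mbps.

9.2 Mbps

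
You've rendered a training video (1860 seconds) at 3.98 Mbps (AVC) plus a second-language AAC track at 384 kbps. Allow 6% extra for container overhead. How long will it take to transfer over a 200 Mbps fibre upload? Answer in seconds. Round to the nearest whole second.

Audio: 384 kbps = 0.384 Mbps.
Total bitrate: 4.364 Mbps.
File: 4.364 Mbps × 1860 s = 8117.0 Mb.
With 6% container overhead: ×1.06. → 8604.1 Mb.
At 200 Mbps: 8604.1 / 200 = 43.0 s ≈ 43 seconds.

43 seconds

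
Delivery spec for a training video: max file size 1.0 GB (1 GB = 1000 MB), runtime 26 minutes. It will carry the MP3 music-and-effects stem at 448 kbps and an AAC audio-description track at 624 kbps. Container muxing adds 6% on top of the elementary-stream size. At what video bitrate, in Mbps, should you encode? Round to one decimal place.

Budget: 1.0 GB = 8000.0 Mb.
Stream payload after overhead: 8000.0 / 1.06 = 7547.2 Mb.
26 min = 1560 s
Total bitrate budget: 7547.2 Mb / 1560 s = 4.838 Mbps.
Audio total: 448 + 624 = 1072 kbps = 1.072 Mbps.
Video: 4.838 − 1.072 = 3.766 Mbps.

3.8 Mbps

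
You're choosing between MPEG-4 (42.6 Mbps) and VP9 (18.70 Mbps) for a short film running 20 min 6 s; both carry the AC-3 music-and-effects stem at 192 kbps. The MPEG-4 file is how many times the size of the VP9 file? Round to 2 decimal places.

20 min 6 s = 1206 s
Audio: 192 kbps = 0.192 Mbps.
MPEG-4: 42.792 Mbps × 1206 s = 51607.2 Mb = 6.008 GiB.
VP9: 18.892 Mbps × 1206 s = 22783.8 Mb = 2.652 GiB.
Ratio: 6.008 / 2.652 = 2.265.

2.27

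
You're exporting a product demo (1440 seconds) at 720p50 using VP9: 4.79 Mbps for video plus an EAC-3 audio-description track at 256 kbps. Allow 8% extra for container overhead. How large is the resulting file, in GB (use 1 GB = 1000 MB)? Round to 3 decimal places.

Audio: 256 kbps = 0.256 Mbps.
Total bitrate: 4.79 + 0.256 = 5.046 Mbps.
Stream data: 5.046 Mbps × 1440 s = 7266.2 Mb.
With 8% container overhead: ×1.08.
7,848 Mb ÷ 8 = 980.9 MB → 0.9809 GB.

0.981 GB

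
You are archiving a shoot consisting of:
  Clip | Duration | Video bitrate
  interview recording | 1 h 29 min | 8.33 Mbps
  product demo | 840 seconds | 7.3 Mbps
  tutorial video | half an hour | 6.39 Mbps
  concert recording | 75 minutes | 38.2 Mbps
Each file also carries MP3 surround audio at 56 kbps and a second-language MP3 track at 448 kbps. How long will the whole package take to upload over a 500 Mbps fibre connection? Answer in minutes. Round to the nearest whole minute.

Audio total: 56 + 448 = 504 kbps = 0.504 Mbps.
interview recording: 8.834 Mbps × 5340 s = 47173.6 Mb
product demo: 7.804 Mbps × 840 s = 6555.4 Mb
tutorial video: 6.894 Mbps × 1800 s = 12409.2 Mb
concert recording: 38.704 Mbps × 4500 s = 174168.0 Mb
Total: 240306.1 Mb = 30038.3 MB.
At 500 Mbps: 240306.1 / 500 = 481 s ≈ 8.01 minutes.

8 minutes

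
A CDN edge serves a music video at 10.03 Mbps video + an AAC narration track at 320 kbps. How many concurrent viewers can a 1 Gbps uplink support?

Audio: 320 kbps = 0.320 Mbps.
Per-viewer media rate: 10.350 Mbps.
1 Gbps = 1,000 Mbps; 1,000 / 10.350 = 96.62 → 96 viewers.

96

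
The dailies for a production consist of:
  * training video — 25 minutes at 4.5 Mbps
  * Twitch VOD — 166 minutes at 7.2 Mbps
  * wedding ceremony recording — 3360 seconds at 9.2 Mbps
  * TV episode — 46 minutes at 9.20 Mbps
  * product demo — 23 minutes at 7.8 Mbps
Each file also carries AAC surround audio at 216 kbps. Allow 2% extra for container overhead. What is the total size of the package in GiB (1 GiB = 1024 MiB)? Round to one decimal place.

17.8 GiB

Audio: 216 kbps = 0.216 Mbps.
training video: 4.716 Mbps × 1500 s × 1.02 = 7215.5 Mb
Twitch VOD: 7.416 Mbps × 9960 s × 1.02 = 75340.6 Mb
wedding ceremony recording: 9.416 Mbps × 3360 s × 1.02 = 32270.5 Mb
TV episode: 9.416 Mbps × 2760 s × 1.02 = 26507.9 Mb
product demo: 8.016 Mbps × 1380 s × 1.02 = 11283.3 Mb
Total: 152617.9 Mb = 19077.2 MB.
= 17.77 GiB.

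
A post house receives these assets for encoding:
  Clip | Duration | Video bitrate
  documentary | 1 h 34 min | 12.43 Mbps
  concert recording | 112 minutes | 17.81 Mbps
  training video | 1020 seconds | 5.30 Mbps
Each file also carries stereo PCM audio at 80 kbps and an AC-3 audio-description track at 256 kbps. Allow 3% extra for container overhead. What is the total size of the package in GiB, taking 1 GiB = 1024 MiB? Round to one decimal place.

23.9 GiB

Audio total: 80 + 256 = 336 kbps = 0.336 Mbps.
documentary: 12.766 Mbps × 5640 s × 1.03 = 74160.2 Mb
concert recording: 18.146 Mbps × 6720 s × 1.03 = 125599.4 Mb
training video: 5.636 Mbps × 1020 s × 1.03 = 5921.2 Mb
Total: 205680.8 Mb = 25710.1 MB.
= 23.94 GiB.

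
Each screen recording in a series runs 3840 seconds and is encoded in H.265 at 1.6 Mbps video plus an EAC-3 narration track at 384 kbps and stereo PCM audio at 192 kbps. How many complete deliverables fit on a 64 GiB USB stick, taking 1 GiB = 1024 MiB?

Audio total: 384 + 192 = 576 kbps = 0.576 Mbps.
Total bitrate: 2.176 Mbps.
Per item: 2.176 Mbps × 3840 s = 8,356 Mb = 1,044 MB.
Capacity: 64 GiB = 549,756 Mb; 65.79 items → 65 complete.

65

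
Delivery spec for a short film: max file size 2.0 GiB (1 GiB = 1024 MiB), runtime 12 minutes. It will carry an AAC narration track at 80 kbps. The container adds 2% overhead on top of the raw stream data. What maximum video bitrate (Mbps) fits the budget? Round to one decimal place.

Budget: 2.0 GiB = 17179.9 Mb.
Stream payload after overhead: 17179.9 / 1.02 = 16843.0 Mb.
12 min = 720 s
Total bitrate budget: 16843.0 Mb / 720 s = 23.393 Mbps.
Audio: 80 kbps = 0.080 Mbps.
Video: 23.393 − 0.080 = 23.313 Mbps.

23.3 Mbps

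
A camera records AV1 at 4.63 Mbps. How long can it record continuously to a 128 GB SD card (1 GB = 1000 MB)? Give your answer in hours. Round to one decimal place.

61.4 hours

Capacity: 128 GB = 1,024,000 Mb.
Recording time: 1,024,000 / 4.630 = 221,166 s ≈ 61.4 hours.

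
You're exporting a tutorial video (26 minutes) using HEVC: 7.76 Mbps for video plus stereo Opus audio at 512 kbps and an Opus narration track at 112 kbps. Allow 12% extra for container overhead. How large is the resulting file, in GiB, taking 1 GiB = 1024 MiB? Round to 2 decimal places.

26 min = 1560 s
Audio total: 512 + 112 = 624 kbps = 0.624 Mbps.
Total bitrate: 7.76 + 0.624 = 8.384 Mbps.
Stream data: 8.384 Mbps × 1560 s = 13079.0 Mb.
With 12% container overhead: ×1.12.
14,649 Mb = 1,831,065,600 bytes ÷ 1,073,741,824 = 1.705 GiB.

1.71 GiB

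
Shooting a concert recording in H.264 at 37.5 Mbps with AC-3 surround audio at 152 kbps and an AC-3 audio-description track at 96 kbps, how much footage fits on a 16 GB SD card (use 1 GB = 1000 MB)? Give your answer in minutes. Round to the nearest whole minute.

57 minutes

Audio total: 152 + 96 = 248 kbps = 0.248 Mbps.
Total bitrate: 37.5 + 0.248 = 37.748 Mbps.
Capacity: 16 GB = 128,000 Mb.
Recording time: 128,000 / 37.748 = 3,391 s ≈ 56.5 minutes.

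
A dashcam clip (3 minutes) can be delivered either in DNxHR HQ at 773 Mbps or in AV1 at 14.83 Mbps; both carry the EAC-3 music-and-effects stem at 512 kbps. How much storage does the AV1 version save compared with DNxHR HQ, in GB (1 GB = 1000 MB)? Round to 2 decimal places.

17.06 GB

3 min = 180 s
Audio: 512 kbps = 0.512 Mbps.
DNxHR HQ: 773.512 Mbps × 180 s = 139232.2 Mb = 17.404 GB.
AV1: 15.342 Mbps × 180 s = 2761.6 Mb = 0.345 GB.
Saving: 17.404 − 0.345 = 17.059 GB.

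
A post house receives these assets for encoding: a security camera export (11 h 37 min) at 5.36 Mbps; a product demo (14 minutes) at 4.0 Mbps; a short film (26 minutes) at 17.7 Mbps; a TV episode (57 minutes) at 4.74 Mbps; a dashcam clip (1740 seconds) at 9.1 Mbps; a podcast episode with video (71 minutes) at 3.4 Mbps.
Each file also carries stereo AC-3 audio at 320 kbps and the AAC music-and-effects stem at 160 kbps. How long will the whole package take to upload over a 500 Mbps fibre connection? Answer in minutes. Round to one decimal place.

Audio total: 320 + 160 = 480 kbps = 0.480 Mbps.
security camera export: 5.840 Mbps × 41820 s = 244228.8 Mb
product demo: 4.480 Mbps × 840 s = 3763.2 Mb
short film: 18.180 Mbps × 1560 s = 28360.8 Mb
TV episode: 5.220 Mbps × 3420 s = 17852.4 Mb
dashcam clip: 9.580 Mbps × 1740 s = 16669.2 Mb
podcast episode with video: 3.880 Mbps × 4260 s = 16528.8 Mb
Total: 327403.2 Mb = 40925.4 MB.
At 500 Mbps: 327403.2 / 500 = 655 s ≈ 10.9 minutes.

10.9 minutes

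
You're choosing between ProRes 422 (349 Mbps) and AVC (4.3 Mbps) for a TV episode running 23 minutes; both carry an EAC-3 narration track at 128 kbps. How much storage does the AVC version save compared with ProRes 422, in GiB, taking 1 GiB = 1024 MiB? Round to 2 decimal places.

23 min = 1380 s
Audio: 128 kbps = 0.128 Mbps.
ProRes 422: 349.128 Mbps × 1380 s = 481796.6 Mb = 56.089 GiB.
AVC: 4.428 Mbps × 1380 s = 6110.6 Mb = 0.711 GiB.
Saving: 56.089 − 0.711 = 55.377 GiB.

55.38 GiB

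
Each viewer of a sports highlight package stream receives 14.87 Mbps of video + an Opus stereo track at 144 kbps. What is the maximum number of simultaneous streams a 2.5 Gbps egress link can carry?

Audio: 144 kbps = 0.144 Mbps.
Per-viewer media rate: 15.014 Mbps.
2.5 Gbps = 2,500 Mbps; 2,500 / 15.014 = 166.51 → 166 viewers.

166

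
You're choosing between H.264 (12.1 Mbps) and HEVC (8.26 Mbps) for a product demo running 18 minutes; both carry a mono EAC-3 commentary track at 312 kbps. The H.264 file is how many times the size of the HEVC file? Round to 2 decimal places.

18 min = 1080 s
Audio: 312 kbps = 0.312 Mbps.
H.264: 12.412 Mbps × 1080 s = 13405.0 Mb = 1.561 GiB.
HEVC: 8.572 Mbps × 1080 s = 9257.8 Mb = 1.078 GiB.
Ratio: 1.561 / 1.078 = 1.448.

1.45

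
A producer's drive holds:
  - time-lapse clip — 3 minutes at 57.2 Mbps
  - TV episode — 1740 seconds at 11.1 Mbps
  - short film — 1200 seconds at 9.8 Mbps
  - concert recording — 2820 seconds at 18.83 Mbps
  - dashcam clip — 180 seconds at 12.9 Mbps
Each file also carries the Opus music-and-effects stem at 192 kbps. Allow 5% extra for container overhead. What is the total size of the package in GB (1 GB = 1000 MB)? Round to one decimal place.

Audio: 192 kbps = 0.192 Mbps.
time-lapse clip: 57.392 Mbps × 180 s × 1.05 = 10847.1 Mb
TV episode: 11.292 Mbps × 1740 s × 1.05 = 20630.5 Mb
short film: 9.992 Mbps × 1200 s × 1.05 = 12589.9 Mb
concert recording: 19.022 Mbps × 2820 s × 1.05 = 56324.1 Mb
dashcam clip: 13.092 Mbps × 180 s × 1.05 = 2474.4 Mb
Total: 102866.0 Mb = 12858.3 MB.
= 12.86 GB.

12.9 GB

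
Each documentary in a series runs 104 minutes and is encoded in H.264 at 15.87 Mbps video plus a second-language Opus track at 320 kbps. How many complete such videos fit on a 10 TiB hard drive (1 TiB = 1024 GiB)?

870

104 min = 6240 s
Audio: 320 kbps = 0.320 Mbps.
Total bitrate: 16.190 Mbps.
Per item: 16.190 Mbps × 6240 s = 101,026 Mb = 12,628 MB.
Capacity: 10 TiB = 87,960,930 Mb; 870.68 items → 870 complete.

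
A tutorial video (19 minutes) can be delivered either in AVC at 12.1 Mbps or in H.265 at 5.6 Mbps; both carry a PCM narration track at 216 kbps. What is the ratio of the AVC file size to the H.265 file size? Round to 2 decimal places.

19 min = 1140 s
Audio: 216 kbps = 0.216 Mbps.
AVC: 12.316 Mbps × 1140 s = 14040.2 Mb = 1.755 GB.
H.265: 5.816 Mbps × 1140 s = 6630.2 Mb = 0.829 GB.
Ratio: 1.755 / 0.829 = 2.118.

2.12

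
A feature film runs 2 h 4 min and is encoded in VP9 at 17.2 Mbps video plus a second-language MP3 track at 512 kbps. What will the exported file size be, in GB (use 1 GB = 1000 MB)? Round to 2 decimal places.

2 h 4 min = 124 min = 7440 s
Audio: 512 kbps = 0.512 Mbps.
Total bitrate: 17.2 + 0.512 = 17.712 Mbps.
Stream data: 17.712 Mbps × 7440 s = 131777.3 Mb.
131,777 Mb ÷ 8 = 16,472 MB → 16.47 GB.

16.47 GB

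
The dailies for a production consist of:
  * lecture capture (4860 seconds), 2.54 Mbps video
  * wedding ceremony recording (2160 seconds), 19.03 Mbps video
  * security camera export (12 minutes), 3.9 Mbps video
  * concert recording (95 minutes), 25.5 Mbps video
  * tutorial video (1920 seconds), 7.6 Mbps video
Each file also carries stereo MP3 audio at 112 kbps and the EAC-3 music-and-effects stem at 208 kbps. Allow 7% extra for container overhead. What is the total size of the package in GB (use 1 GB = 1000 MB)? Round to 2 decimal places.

29.57 GB

Audio total: 112 + 208 = 320 kbps = 0.320 Mbps.
lecture capture: 2.860 Mbps × 4860 s × 1.07 = 14872.6 Mb
wedding ceremony recording: 19.350 Mbps × 2160 s × 1.07 = 44721.7 Mb
security camera export: 4.220 Mbps × 720 s × 1.07 = 3251.1 Mb
concert recording: 25.820 Mbps × 5700 s × 1.07 = 157476.2 Mb
tutorial video: 7.920 Mbps × 1920 s × 1.07 = 16270.8 Mb
Total: 236592.4 Mb = 29574.1 MB.
= 29.57 GB.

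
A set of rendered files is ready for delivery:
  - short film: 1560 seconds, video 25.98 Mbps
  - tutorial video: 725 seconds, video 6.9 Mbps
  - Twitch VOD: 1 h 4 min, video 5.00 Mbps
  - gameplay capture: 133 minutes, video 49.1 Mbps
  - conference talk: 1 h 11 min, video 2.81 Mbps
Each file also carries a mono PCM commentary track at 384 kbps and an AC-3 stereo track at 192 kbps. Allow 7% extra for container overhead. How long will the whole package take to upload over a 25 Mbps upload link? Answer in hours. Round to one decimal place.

Audio total: 384 + 192 = 576 kbps = 0.576 Mbps.
short film: 26.556 Mbps × 1560 s × 1.07 = 44327.3 Mb
tutorial video: 7.476 Mbps × 725 s × 1.07 = 5799.5 Mb
Twitch VOD: 5.576 Mbps × 3840 s × 1.07 = 22910.7 Mb
gameplay capture: 49.676 Mbps × 7980 s × 1.07 = 424163.5 Mb
conference talk: 3.386 Mbps × 4260 s × 1.07 = 15434.1 Mb
Total: 512635.0 Mb = 64079.4 MB.
At 25 Mbps: 512635.0 / 25 = 20505 s ≈ 5.7 hours.

5.7 hours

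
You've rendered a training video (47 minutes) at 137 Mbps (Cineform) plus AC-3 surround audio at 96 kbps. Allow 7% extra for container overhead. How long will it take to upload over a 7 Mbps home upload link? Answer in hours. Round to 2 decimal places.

16.42 hours

47 min = 2820 s
Audio: 96 kbps = 0.096 Mbps.
Total bitrate: 137.096 Mbps.
File: 137.096 Mbps × 2820 s = 386610.7 Mb.
With 7% container overhead: ×1.07. → 413673.5 Mb.
At 7 Mbps: 413673.5 / 7 = 59096.2 s ≈ 16.4 hours.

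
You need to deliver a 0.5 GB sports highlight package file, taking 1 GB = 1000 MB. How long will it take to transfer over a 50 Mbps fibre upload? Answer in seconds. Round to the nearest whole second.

File: 0.5 GB = 4000.0 Mb.
At 50 Mbps: 4000.0 / 50 = 80.0 s ≈ 80 seconds.

80 seconds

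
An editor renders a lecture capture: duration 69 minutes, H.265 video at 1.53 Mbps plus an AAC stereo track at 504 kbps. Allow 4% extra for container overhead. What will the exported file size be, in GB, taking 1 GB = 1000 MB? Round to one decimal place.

1.1 GB

69 min = 4140 s
Audio: 504 kbps = 0.504 Mbps.
Total bitrate: 1.53 + 0.504 = 2.034 Mbps.
Stream data: 2.034 Mbps × 4140 s = 8420.8 Mb.
With 4% container overhead: ×1.04.
8,758 Mb ÷ 8 = 1,095 MB → 1.095 GB.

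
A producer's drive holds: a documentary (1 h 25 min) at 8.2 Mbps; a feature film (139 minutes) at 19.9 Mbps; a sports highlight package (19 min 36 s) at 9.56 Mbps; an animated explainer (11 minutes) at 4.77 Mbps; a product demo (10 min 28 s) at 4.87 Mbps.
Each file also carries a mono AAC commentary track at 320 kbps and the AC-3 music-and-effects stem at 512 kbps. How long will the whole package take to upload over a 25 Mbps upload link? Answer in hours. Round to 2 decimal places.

Audio total: 320 + 512 = 832 kbps = 0.832 Mbps.
documentary: 9.032 Mbps × 5100 s = 46063.2 Mb
feature film: 20.732 Mbps × 8340 s = 172904.9 Mb
sports highlight package: 10.392 Mbps × 1176 s = 12221.0 Mb
animated explainer: 5.602 Mbps × 660 s = 3697.3 Mb
product demo: 5.702 Mbps × 628 s = 3580.9 Mb
Total: 238467.2 Mb = 29808.4 MB.
At 25 Mbps: 238467.2 / 25 = 9539 s ≈ 2.65 hours.

2.65 hours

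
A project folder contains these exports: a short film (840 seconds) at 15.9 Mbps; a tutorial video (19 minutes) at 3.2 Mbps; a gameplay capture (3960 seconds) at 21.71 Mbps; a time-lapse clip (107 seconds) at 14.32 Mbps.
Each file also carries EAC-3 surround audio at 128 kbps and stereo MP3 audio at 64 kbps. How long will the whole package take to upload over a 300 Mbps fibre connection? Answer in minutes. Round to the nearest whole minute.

Audio total: 128 + 64 = 192 kbps = 0.192 Mbps.
short film: 16.092 Mbps × 840 s = 13517.3 Mb
tutorial video: 3.392 Mbps × 1140 s = 3866.9 Mb
gameplay capture: 21.902 Mbps × 3960 s = 86731.9 Mb
time-lapse clip: 14.512 Mbps × 107 s = 1552.8 Mb
Total: 105668.9 Mb = 13208.6 MB.
At 300 Mbps: 105668.9 / 300 = 352 s ≈ 5.87 minutes.

6 minutes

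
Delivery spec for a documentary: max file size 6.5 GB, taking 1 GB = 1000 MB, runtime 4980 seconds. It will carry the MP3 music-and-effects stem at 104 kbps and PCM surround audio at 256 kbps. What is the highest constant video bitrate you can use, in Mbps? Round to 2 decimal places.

Budget: 6.5 GB = 52000.0 Mb.
Total bitrate budget: 52000.0 Mb / 4980 s = 10.442 Mbps.
Audio total: 104 + 256 = 360 kbps = 0.360 Mbps.
Video: 10.442 − 0.360 = 10.082 Mbps.

10.08 Mbps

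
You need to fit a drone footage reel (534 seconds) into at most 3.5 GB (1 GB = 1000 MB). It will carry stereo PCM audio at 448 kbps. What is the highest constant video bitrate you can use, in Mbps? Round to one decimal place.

Budget: 3.5 GB = 28000.0 Mb.
Total bitrate budget: 28000.0 Mb / 534 s = 52.434 Mbps.
Audio: 448 kbps = 0.448 Mbps.
Video: 52.434 − 0.448 = 51.986 Mbps.

52.0 Mbps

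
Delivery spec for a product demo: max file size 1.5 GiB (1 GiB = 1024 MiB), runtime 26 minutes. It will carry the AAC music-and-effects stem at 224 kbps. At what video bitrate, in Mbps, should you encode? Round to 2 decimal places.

8.04 Mbps

Budget: 1.5 GiB = 12884.9 Mb.
26 min = 1560 s
Total bitrate budget: 12884.9 Mb / 1560 s = 8.260 Mbps.
Audio: 224 kbps = 0.224 Mbps.
Video: 8.260 − 0.224 = 8.036 Mbps.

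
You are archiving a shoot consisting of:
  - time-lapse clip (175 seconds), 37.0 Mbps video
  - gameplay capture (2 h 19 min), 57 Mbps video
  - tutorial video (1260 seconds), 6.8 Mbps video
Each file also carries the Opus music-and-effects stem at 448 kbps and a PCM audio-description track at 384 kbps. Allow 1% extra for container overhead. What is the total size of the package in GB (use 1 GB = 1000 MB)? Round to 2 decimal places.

62.94 GB

Audio total: 448 + 384 = 832 kbps = 0.832 Mbps.
time-lapse clip: 37.832 Mbps × 175 s × 1.01 = 6686.8 Mb
gameplay capture: 57.832 Mbps × 8340 s × 1.01 = 487142.1 Mb
tutorial video: 7.632 Mbps × 1260 s × 1.01 = 9712.5 Mb
Total: 503541.4 Mb = 62942.7 MB.
= 62.94 GB.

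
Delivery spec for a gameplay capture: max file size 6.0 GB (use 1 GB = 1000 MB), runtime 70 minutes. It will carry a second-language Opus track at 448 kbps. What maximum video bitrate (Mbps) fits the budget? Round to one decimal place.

Budget: 6.0 GB = 48000.0 Mb.
70 min = 4200 s
Total bitrate budget: 48000.0 Mb / 4200 s = 11.429 Mbps.
Audio: 448 kbps = 0.448 Mbps.
Video: 11.429 − 0.448 = 10.981 Mbps.

11.0 Mbps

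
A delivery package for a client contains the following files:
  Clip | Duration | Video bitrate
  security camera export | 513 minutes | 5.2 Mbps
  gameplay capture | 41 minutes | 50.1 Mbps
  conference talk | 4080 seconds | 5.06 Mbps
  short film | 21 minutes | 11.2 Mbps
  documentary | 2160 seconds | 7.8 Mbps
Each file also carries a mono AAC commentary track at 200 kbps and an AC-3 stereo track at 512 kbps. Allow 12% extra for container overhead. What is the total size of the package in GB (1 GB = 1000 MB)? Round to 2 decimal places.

Audio total: 200 + 512 = 712 kbps = 0.712 Mbps.
security camera export: 5.912 Mbps × 30780 s × 1.12 = 203807.9 Mb
gameplay capture: 50.812 Mbps × 2460 s × 1.12 = 139997.2 Mb
conference talk: 5.772 Mbps × 4080 s × 1.12 = 26375.7 Mb
short film: 11.912 Mbps × 1260 s × 1.12 = 16810.2 Mb
documentary: 8.512 Mbps × 2160 s × 1.12 = 20592.2 Mb
Total: 407583.3 Mb = 50947.9 MB.
= 50.95 GB.

50.95 GB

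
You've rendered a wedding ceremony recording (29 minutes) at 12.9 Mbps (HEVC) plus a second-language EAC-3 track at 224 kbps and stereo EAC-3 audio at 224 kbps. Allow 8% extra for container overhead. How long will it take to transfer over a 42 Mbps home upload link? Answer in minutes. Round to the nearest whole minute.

29 min = 1740 s
Audio total: 224 + 224 = 448 kbps = 0.448 Mbps.
Total bitrate: 13.348 Mbps.
File: 13.348 Mbps × 1740 s = 23225.5 Mb.
With 8% container overhead: ×1.08. → 25083.6 Mb.
At 42 Mbps: 25083.6 / 42 = 597.2 s ≈ 9.95 minutes.

10 minutes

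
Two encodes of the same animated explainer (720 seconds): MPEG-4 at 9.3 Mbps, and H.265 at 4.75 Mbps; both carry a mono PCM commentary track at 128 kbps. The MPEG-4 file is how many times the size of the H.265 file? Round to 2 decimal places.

1.93

Audio: 128 kbps = 0.128 Mbps.
MPEG-4: 9.428 Mbps × 720 s = 6788.2 Mb = 0.849 GB.
H.265: 4.878 Mbps × 720 s = 3512.2 Mb = 0.439 GB.
Ratio: 0.849 / 0.439 = 1.933.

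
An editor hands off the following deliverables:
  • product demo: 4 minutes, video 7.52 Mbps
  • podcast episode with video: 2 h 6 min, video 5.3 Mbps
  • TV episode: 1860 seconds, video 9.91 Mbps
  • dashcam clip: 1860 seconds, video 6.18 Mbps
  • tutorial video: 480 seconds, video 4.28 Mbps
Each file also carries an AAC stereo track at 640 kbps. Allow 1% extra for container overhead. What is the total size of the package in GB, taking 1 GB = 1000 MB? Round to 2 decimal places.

10.29 GB

Audio: 640 kbps = 0.640 Mbps.
product demo: 8.160 Mbps × 240 s × 1.01 = 1978.0 Mb
podcast episode with video: 5.940 Mbps × 7560 s × 1.01 = 45355.5 Mb
TV episode: 10.550 Mbps × 1860 s × 1.01 = 19819.2 Mb
dashcam clip: 6.820 Mbps × 1860 s × 1.01 = 12812.1 Mb
tutorial video: 4.920 Mbps × 480 s × 1.01 = 2385.2 Mb
Total: 82349.9 Mb = 10293.7 MB.
= 10.29 GB.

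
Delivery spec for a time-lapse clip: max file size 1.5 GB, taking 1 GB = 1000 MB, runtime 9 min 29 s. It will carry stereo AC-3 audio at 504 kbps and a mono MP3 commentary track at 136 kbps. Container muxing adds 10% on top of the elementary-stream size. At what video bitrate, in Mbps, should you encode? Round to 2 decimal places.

Budget: 1.5 GB = 12000.0 Mb.
Stream payload after overhead: 12000.0 / 1.10 = 10909.1 Mb.
9 min 29 s = 569 s
Total bitrate budget: 10909.1 Mb / 569 s = 19.172 Mbps.
Audio total: 504 + 136 = 640 kbps = 0.640 Mbps.
Video: 19.172 − 0.640 = 18.532 Mbps.

18.53 Mbps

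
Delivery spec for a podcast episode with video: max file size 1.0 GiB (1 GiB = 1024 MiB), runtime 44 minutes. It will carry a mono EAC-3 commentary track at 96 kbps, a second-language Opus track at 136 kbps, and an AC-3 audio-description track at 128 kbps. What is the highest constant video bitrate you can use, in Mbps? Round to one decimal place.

Budget: 1.0 GiB = 8589.9 Mb.
44 min = 2640 s
Total bitrate budget: 8589.9 Mb / 2640 s = 3.254 Mbps.
Audio total: 96 + 136 + 128 = 360 kbps = 0.360 Mbps.
Video: 3.254 − 0.360 = 2.894 Mbps.

2.9 Mbps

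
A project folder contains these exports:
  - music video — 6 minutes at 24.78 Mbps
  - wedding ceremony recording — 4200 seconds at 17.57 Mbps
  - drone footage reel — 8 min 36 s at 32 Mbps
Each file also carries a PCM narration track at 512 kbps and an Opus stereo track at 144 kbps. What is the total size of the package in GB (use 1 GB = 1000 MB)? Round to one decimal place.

Audio total: 512 + 144 = 656 kbps = 0.656 Mbps.
music video: 25.436 Mbps × 360 s = 9157.0 Mb
wedding ceremony recording: 18.226 Mbps × 4200 s = 76549.2 Mb
drone footage reel: 32.656 Mbps × 516 s = 16850.5 Mb
Total: 102556.7 Mb = 12819.6 MB.
= 12.82 GB.

12.8 GB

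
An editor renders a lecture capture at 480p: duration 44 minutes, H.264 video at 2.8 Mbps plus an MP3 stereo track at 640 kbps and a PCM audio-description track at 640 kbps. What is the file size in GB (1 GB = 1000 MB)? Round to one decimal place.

44 min = 2640 s
Audio total: 640 + 640 = 1280 kbps = 1.280 Mbps.
Total bitrate: 2.8 + 1.280 = 4.080 Mbps.
Stream data: 4.080 Mbps × 2640 s = 10771.2 Mb.
10,771 Mb ÷ 8 = 1,346 MB → 1.346 GB.

1.3 GB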